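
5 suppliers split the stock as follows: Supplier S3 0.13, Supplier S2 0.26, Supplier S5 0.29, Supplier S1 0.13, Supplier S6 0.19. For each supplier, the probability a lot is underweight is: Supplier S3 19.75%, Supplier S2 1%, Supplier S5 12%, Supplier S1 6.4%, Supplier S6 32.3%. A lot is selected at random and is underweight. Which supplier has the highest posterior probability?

Prior × likelihood for each hypothesis:
  Supplier S3: 0.13 × 0.1975 = 0.025675
  Supplier S2: 0.26 × 0.01 = 0.0026
  Supplier S5: 0.29 × 0.12 = 0.0348
  Supplier S1: 0.13 × 0.064 = 0.00832
  Supplier S6: 0.19 × 0.323 = 0.06137
Total = 0.132765.
Largest term belongs to Supplier S6, so Supplier S6 is most probable.

Supplier S6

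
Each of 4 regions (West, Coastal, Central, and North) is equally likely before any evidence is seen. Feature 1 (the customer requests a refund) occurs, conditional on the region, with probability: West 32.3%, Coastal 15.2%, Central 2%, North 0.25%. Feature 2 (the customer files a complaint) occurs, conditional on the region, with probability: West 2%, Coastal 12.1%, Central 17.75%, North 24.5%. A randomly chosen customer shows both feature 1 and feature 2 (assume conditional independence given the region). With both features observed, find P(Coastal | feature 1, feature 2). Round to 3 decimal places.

0.634

Since the prior is uniform, the posterior is proportional to the likelihood:
  West: 0.323 × 0.02 = 0.00646
  Coastal: 0.152 × 0.121 = 0.018392
  Central: 0.02 × 0.1775 = 0.00355
  North: 0.0025 × 0.245 = 0.0006125
Sum = 0.0290145.
P(Coastal | evidence) = 0.018392 / 0.0290145 ≈ 0.634.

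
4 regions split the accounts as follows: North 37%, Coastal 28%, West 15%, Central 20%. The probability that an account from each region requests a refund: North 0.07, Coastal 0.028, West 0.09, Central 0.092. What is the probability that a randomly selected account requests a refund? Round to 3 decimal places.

0.066

Unnormalized posteriors (prior × likelihood):
  North: 0.37 × 0.07 = 0.0259
  Coastal: 0.28 × 0.028 = 0.00784
  West: 0.15 × 0.09 = 0.0135
  Central: 0.2 × 0.092 = 0.0184
P(refund) = 0.0259 + 0.00784 + 0.0135 + 0.0184 = 0.06564 → 0.066.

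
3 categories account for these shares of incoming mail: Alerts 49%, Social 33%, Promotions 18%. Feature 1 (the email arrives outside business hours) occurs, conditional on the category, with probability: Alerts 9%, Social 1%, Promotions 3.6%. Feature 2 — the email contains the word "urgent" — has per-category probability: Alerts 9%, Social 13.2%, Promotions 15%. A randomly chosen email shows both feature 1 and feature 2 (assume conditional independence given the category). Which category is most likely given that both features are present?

Alerts

Unnormalized posteriors (prior × likelihood):
  Alerts: 0.49 × 0.09 × 0.09 = 0.003969
  Social: 0.33 × 0.01 × 0.132 = 0.0004356
  Promotions: 0.18 × 0.036 × 0.15 = 0.000972
Normalizing constant = 0.0053766.
Largest term belongs to Alerts, so Alerts is most probable.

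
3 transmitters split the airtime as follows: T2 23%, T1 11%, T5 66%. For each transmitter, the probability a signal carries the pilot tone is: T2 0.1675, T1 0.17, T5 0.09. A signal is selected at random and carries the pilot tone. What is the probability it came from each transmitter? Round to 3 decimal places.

Unnormalized posteriors (prior × likelihood):
  T2: 0.23 × 0.1675 = 0.038525
  T1: 0.11 × 0.17 = 0.0187
  T5: 0.66 × 0.09 = 0.0594
Normalizing constant = 0.116625.
P(T2 | pilot) = 0.038525/0.116625 ≈ 0.330
P(T1 | pilot) = 0.0187/0.116625 ≈ 0.160
P(T5 | pilot) = 0.0594/0.116625 ≈ 0.509

T2 0.330, T1 0.160, T5 0.509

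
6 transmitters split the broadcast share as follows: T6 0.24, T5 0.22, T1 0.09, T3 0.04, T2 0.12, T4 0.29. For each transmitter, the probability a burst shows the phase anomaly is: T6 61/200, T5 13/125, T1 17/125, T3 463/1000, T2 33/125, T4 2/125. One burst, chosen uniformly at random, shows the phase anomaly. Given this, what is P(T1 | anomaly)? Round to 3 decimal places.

Compute prior × likelihood for every hypothesis:
  T6: 0.24 × 0.305 = 0.0732
  T5: 0.22 × 0.104 = 0.02288
  T1: 0.09 × 0.136 = 0.01224
  T3: 0.04 × 0.463 = 0.01852
  T2: 0.12 × 0.264 = 0.03168
  T4: 0.29 × 0.016 = 0.00464
Total = 0.16316.
P(T1 | evidence) = 0.01224 / 0.16316 ≈ 0.075.

0.075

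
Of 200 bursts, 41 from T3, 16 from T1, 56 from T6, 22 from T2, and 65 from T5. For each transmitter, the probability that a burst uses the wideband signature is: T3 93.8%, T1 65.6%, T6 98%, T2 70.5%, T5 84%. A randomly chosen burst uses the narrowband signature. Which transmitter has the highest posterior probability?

T5

Taking complements, P(narrowband | each) = T3 0.062, T1 0.344, T6 0.02, T2 0.295, T5 0.16.
By Bayes' rule, posterior ∝ prior × likelihood:
  T3: 0.205 × 0.062 = 0.01271
  T1: 0.08 × 0.344 = 0.02752
  T6: 0.28 × 0.02 = 0.0056
  T2: 0.11 × 0.295 = 0.03245
  T5: 0.325 × 0.16 = 0.052
Total = 0.13028.
Largest term belongs to T5, so T5 is most probable.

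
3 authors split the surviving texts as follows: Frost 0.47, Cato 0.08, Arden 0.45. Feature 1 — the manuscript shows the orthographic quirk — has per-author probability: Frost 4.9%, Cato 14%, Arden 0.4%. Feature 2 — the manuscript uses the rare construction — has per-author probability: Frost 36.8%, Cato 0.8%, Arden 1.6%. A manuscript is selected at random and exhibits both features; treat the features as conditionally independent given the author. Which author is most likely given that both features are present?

Frost

Unnormalized posteriors (prior × likelihood):
  Frost: 0.47 × 0.049 × 0.368 = 0.00847504
  Cato: 0.08 × 0.14 × 0.008 = 0.0000896
  Arden: 0.45 × 0.004 × 0.016 = 0.0000288
Total = 0.00859344.
Largest term belongs to Frost, so Frost is most probable.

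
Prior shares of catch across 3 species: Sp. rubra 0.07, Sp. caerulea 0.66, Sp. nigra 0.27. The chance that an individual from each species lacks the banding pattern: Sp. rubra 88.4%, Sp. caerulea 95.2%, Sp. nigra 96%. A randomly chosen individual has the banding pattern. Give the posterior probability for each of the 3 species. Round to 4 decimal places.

Taking complements, P(banded | each) = Sp. rubra 0.116, Sp. caerulea 0.048, Sp. nigra 0.04.
Unnormalized posteriors (prior × likelihood):
  Sp. rubra: 0.07 × 0.116 = 0.00812
  Sp. caerulea: 0.66 × 0.048 = 0.03168
  Sp. nigra: 0.27 × 0.04 = 0.0108
Normalizing constant = 0.0506.
P(Sp. rubra | banded) = 0.00812/0.0506 ≈ 0.1605
P(Sp. caerulea | banded) = 0.03168/0.0506 ≈ 0.6261
P(Sp. nigra | banded) = 0.0108/0.0506 ≈ 0.2134

Sp. rubra 0.1605, Sp. caerulea 0.6261, Sp. nigra 0.2134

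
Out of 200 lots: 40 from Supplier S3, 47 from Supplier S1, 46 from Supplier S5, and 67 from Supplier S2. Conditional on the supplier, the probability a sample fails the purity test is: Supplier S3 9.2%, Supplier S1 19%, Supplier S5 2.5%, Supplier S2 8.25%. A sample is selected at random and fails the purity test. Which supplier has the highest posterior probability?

Supplier S1

Prior × likelihood for each hypothesis:
  Supplier S3: 0.2 × 0.092 = 0.0184
  Supplier S1: 0.235 × 0.19 = 0.04465
  Supplier S5: 0.23 × 0.025 = 0.00575
  Supplier S2: 0.335 × 0.0825 = 0.0276375
Total = 0.0964375.
Largest term belongs to Supplier S1, so Supplier S1 is most probable.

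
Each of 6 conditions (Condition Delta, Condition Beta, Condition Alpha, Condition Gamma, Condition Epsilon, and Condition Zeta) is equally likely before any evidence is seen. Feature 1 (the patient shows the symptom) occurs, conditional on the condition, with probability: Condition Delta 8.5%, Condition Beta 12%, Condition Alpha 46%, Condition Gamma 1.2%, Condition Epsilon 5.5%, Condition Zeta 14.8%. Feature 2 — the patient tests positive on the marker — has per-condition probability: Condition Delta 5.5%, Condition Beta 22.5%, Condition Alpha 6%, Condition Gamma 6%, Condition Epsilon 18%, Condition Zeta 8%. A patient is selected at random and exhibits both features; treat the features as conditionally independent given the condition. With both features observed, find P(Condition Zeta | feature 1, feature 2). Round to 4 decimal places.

Since the prior is uniform, the posterior is proportional to the likelihood:
  Condition Delta: 0.085 × 0.055 = 0.004675
  Condition Beta: 0.12 × 0.225 = 0.027
  Condition Alpha: 0.46 × 0.06 = 0.0276
  Condition Gamma: 0.012 × 0.06 = 0.00072
  Condition Epsilon: 0.055 × 0.18 = 0.0099
  Condition Zeta: 0.148 × 0.08 = 0.01184
Normalizing constant = 0.081735.
P(Condition Zeta | evidence) = 0.01184 / 0.081735 ≈ 0.1449.

0.1449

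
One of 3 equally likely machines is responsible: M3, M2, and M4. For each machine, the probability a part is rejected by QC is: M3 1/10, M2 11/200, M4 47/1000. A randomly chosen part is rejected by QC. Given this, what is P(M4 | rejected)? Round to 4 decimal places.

0.2327

With a uniform prior (1/3 each), posterior ∝ likelihood:
  M3: 0.1
  M2: 0.055
  M4: 0.047
Normalizing constant = 0.202.
P(M4 | evidence) = 0.047 / 0.202 ≈ 0.2327.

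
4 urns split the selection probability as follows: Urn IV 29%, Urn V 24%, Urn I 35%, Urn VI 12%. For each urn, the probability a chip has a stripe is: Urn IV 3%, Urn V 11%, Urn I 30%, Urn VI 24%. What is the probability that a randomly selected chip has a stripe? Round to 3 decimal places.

By Bayes' rule, posterior ∝ prior × likelihood:
  Urn IV: 0.29 × 0.03 = 0.0087
  Urn V: 0.24 × 0.11 = 0.0264
  Urn I: 0.35 × 0.3 = 0.105
  Urn VI: 0.12 × 0.24 = 0.0288
P(striped) = 0.0087 + 0.0264 + 0.105 + 0.0288 = 0.1689 → 0.169.

0.169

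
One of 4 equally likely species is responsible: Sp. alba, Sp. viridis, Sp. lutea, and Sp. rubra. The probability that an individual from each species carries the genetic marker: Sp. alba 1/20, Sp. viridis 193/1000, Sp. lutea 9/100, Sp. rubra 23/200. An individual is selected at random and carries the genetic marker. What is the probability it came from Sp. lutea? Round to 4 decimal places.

With a uniform prior (1/4 each), posterior ∝ likelihood:
  Sp. alba: 0.05
  Sp. viridis: 0.193
  Sp. lutea: 0.09
  Sp. rubra: 0.115
Total = 0.448.
P(Sp. lutea | evidence) = 0.09 / 0.448 ≈ 0.2009.

0.2009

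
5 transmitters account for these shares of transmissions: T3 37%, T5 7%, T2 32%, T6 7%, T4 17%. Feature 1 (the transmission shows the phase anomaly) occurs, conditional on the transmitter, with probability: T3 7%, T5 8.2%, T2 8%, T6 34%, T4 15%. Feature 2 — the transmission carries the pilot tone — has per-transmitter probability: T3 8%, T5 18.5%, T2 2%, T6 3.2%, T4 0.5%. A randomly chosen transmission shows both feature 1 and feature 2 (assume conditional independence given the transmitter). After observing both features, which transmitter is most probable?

T3

Prior × likelihood for each hypothesis:
  T3: 0.37 × 0.07 × 0.08 = 0.002072
  T5: 0.07 × 0.082 × 0.185 = 0.0010619
  T2: 0.32 × 0.08 × 0.02 = 0.000512
  T6: 0.07 × 0.34 × 0.032 = 0.0007616
  T4: 0.17 × 0.15 × 0.005 = 0.0001275
Sum = 0.004535.
Largest term belongs to T3, so T3 is most probable.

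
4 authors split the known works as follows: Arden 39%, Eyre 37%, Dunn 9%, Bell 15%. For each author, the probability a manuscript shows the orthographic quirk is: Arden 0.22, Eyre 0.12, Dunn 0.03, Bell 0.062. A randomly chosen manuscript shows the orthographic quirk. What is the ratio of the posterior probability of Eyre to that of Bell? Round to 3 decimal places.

4.774

Compute prior × likelihood for every hypothesis:
  Arden: 0.39 × 0.22 = 0.0858
  Eyre: 0.37 × 0.12 = 0.0444
  Dunn: 0.09 × 0.03 = 0.0027
  Bell: 0.15 × 0.062 = 0.0093
Normalizing constant = 0.1422.
The ratio is 0.0444 / 0.0093 (the normalizer cancels) = 4.774.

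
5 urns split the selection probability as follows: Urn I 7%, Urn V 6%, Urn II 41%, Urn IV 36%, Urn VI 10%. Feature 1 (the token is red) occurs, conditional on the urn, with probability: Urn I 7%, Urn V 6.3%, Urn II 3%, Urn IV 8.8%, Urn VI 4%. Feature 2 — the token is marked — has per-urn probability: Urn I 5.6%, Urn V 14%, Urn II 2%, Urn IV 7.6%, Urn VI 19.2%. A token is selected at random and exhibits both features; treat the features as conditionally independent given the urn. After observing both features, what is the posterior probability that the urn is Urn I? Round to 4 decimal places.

0.0649

Unnormalized posteriors (prior × likelihood):
  Urn I: 0.07 × 0.07 × 0.056 = 0.0002744
  Urn V: 0.06 × 0.063 × 0.14 = 0.0005292
  Urn II: 0.41 × 0.03 × 0.02 = 0.000246
  Urn IV: 0.36 × 0.088 × 0.076 = 0.00240768
  Urn VI: 0.1 × 0.04 × 0.192 = 0.000768
Sum = 0.00422528.
P(Urn I | evidence) = 0.0002744 / 0.00422528 ≈ 0.0649.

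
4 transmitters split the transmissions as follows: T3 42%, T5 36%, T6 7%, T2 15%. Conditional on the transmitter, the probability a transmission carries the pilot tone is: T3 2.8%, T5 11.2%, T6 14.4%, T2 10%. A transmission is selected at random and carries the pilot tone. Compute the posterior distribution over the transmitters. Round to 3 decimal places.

Unnormalized posteriors (prior × likelihood):
  T3: 0.42 × 0.028 = 0.01176
  T5: 0.36 × 0.112 = 0.04032
  T6: 0.07 × 0.144 = 0.01008
  T2: 0.15 × 0.1 = 0.015
Normalizing constant = 0.07716.
P(T3 | pilot) = 0.01176/0.07716 ≈ 0.152
P(T5 | pilot) = 0.04032/0.07716 ≈ 0.523
P(T6 | pilot) = 0.01008/0.07716 ≈ 0.131
P(T2 | pilot) = 0.015/0.07716 ≈ 0.194

T3 0.152, T5 0.523, T6 0.131, T2 0.194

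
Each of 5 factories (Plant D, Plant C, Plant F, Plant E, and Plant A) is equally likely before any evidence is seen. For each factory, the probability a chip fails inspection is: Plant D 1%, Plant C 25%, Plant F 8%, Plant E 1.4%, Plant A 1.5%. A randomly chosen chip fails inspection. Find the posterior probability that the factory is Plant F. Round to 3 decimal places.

With a uniform prior (1/5 each), posterior ∝ likelihood:
  Plant D: 0.01
  Plant C: 0.25
  Plant F: 0.08
  Plant E: 0.014
  Plant A: 0.015
Sum = 0.369.
P(Plant F | evidence) = 0.08 / 0.369 ≈ 0.217.

0.217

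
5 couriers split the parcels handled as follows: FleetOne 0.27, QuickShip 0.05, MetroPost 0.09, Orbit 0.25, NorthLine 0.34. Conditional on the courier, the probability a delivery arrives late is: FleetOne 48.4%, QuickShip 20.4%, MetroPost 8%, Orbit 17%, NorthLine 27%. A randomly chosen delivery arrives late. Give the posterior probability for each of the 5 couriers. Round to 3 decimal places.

FleetOne 0.463, QuickShip 0.036, MetroPost 0.025, Orbit 0.151, NorthLine 0.325

Compute prior × likelihood for every hypothesis:
  FleetOne: 0.27 × 0.484 = 0.13068
  QuickShip: 0.05 × 0.204 = 0.0102
  MetroPost: 0.09 × 0.08 = 0.0072
  Orbit: 0.25 × 0.17 = 0.0425
  NorthLine: 0.34 × 0.27 = 0.0918
Normalizing constant = 0.28238.
P(FleetOne | late) = 0.13068/0.28238 ≈ 0.463
P(QuickShip | late) = 0.0102/0.28238 ≈ 0.036
P(MetroPost | late) = 0.0072/0.28238 ≈ 0.025
P(Orbit | late) = 0.0425/0.28238 ≈ 0.151
P(NorthLine | late) = 0.0918/0.28238 ≈ 0.325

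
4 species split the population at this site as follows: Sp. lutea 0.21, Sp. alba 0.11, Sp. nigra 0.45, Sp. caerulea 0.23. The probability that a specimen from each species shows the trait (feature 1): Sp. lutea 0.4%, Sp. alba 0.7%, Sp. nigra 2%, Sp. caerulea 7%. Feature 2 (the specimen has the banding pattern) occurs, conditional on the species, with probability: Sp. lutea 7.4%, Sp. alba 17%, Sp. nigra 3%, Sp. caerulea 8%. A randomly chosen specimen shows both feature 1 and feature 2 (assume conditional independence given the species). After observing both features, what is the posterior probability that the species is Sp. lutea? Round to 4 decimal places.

Compute prior × likelihood for every hypothesis:
  Sp. lutea: 0.21 × 0.004 × 0.074 = 0.00006216
  Sp. alba: 0.11 × 0.007 × 0.17 = 0.0001309
  Sp. nigra: 0.45 × 0.02 × 0.03 = 0.00027
  Sp. caerulea: 0.23 × 0.07 × 0.08 = 0.001288
Sum = 0.00175106.
P(Sp. lutea | evidence) = 0.00006216 / 0.00175106 ≈ 0.0355.

0.0355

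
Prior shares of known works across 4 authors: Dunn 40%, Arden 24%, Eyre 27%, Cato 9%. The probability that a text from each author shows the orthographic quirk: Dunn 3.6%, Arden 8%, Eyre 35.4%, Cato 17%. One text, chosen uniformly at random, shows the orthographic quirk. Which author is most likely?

Prior × likelihood for each hypothesis:
  Dunn: 0.4 × 0.036 = 0.0144
  Arden: 0.24 × 0.08 = 0.0192
  Eyre: 0.27 × 0.354 = 0.09558
  Cato: 0.09 × 0.17 = 0.0153
Normalizing constant = 0.14448.
Largest term belongs to Eyre, so Eyre is most probable.

Eyre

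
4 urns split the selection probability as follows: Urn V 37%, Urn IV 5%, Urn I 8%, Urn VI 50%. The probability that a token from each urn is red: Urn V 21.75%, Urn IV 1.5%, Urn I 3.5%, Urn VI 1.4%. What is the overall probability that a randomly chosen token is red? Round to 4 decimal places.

0.0910

By Bayes' rule, posterior ∝ prior × likelihood:
  Urn V: 0.37 × 0.2175 = 0.080475
  Urn IV: 0.05 × 0.015 = 0.00075
  Urn I: 0.08 × 0.035 = 0.0028
  Urn VI: 0.5 × 0.014 = 0.007
P(red) = 0.080475 + 0.00075 + 0.0028 + 0.007 = 0.091025 → 0.0910.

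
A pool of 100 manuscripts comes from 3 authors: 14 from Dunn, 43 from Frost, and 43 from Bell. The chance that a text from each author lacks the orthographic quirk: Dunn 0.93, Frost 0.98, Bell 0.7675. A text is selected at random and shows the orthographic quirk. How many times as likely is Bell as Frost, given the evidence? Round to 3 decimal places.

Taking complements, P(quirk | each) = Dunn 0.07, Frost 0.02, Bell 0.2325.
By Bayes' rule, posterior ∝ prior × likelihood:
  Dunn: 0.14 × 0.07 = 0.0098
  Frost: 0.43 × 0.02 = 0.0086
  Bell: 0.43 × 0.2325 = 0.099975
Normalizing constant = 0.118375.
The ratio is 0.099975 / 0.0086 (the normalizer cancels) = 11.625.

11.625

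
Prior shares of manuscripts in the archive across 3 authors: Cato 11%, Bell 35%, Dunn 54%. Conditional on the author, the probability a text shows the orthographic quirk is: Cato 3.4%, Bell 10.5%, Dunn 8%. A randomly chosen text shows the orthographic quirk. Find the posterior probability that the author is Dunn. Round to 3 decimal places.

0.516

Unnormalized posteriors (prior × likelihood):
  Cato: 0.11 × 0.034 = 0.00374
  Bell: 0.35 × 0.105 = 0.03675
  Dunn: 0.54 × 0.08 = 0.0432
Total = 0.08369.
P(Dunn | evidence) = 0.0432 / 0.08369 ≈ 0.516.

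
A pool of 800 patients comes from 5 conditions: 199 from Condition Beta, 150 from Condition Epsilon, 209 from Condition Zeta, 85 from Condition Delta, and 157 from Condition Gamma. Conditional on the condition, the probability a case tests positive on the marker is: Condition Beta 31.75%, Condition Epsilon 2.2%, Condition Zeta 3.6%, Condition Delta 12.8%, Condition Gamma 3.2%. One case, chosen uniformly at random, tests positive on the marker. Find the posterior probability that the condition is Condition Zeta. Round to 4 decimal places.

Compute prior × likelihood for every hypothesis:
  Condition Beta: 0.24875 × 0.3175 = 0.078978125
  Condition Epsilon: 0.1875 × 0.022 = 0.004125
  Condition Zeta: 0.26125 × 0.036 = 0.009405
  Condition Delta: 0.10625 × 0.128 = 0.0136
  Condition Gamma: 0.19625 × 0.032 = 0.00628
Total = 0.112388125.
P(Condition Zeta | evidence) = 0.009405 / 0.112388125 ≈ 0.0837.

0.0837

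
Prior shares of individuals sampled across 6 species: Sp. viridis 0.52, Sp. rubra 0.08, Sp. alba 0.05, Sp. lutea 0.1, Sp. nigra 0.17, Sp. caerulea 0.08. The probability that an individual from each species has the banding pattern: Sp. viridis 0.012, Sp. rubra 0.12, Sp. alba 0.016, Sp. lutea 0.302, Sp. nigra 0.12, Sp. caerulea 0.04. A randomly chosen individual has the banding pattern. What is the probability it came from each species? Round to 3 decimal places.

Sp. viridis 0.089, Sp. rubra 0.136, Sp. alba 0.011, Sp. lutea 0.429, Sp. nigra 0.290, Sp. caerulea 0.045

Unnormalized posteriors (prior × likelihood):
  Sp. viridis: 0.52 × 0.012 = 0.00624
  Sp. rubra: 0.08 × 0.12 = 0.0096
  Sp. alba: 0.05 × 0.016 = 0.0008
  Sp. lutea: 0.1 × 0.302 = 0.0302
  Sp. nigra: 0.17 × 0.12 = 0.0204
  Sp. caerulea: 0.08 × 0.04 = 0.0032
Sum = 0.07044.
P(Sp. viridis | banded) = 0.00624/0.07044 ≈ 0.089
P(Sp. rubra | banded) = 0.0096/0.07044 ≈ 0.136
P(Sp. alba | banded) = 0.0008/0.07044 ≈ 0.011
P(Sp. lutea | banded) = 0.0302/0.07044 ≈ 0.429
P(Sp. nigra | banded) = 0.0204/0.07044 ≈ 0.290
P(Sp. caerulea | banded) = 0.0032/0.07044 ≈ 0.045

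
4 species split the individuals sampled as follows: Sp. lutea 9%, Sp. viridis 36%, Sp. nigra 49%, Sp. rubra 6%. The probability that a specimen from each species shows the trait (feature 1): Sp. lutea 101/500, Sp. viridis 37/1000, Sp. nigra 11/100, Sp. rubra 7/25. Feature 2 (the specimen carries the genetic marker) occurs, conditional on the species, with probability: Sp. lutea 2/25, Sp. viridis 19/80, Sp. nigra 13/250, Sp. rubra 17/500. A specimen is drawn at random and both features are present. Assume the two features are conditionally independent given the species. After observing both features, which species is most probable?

Sp. viridis

Prior × likelihood for each hypothesis:
  Sp. lutea: 0.09 × 0.202 × 0.08 = 0.0014544
  Sp. viridis: 0.36 × 0.037 × 0.2375 = 0.0031635
  Sp. nigra: 0.49 × 0.11 × 0.052 = 0.0028028
  Sp. rubra: 0.06 × 0.28 × 0.034 = 0.0005712
Total = 0.0079919.
Largest term belongs to Sp. viridis, so Sp. viridis is most probable.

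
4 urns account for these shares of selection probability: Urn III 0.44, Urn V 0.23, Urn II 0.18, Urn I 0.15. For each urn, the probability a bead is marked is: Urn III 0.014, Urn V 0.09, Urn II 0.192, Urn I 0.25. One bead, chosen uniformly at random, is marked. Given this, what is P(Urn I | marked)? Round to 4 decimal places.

0.3791

Prior × likelihood for each hypothesis:
  Urn III: 0.44 × 0.014 = 0.00616
  Urn V: 0.23 × 0.09 = 0.0207
  Urn II: 0.18 × 0.192 = 0.03456
  Urn I: 0.15 × 0.25 = 0.0375
Sum = 0.09892.
P(Urn I | evidence) = 0.0375 / 0.09892 ≈ 0.3791.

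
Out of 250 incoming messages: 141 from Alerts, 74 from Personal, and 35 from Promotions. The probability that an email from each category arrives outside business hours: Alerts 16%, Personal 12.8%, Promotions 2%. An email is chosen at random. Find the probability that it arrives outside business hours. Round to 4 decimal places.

By Bayes' rule, posterior ∝ prior × likelihood:
  Alerts: 0.564 × 0.16 = 0.09024
  Personal: 0.296 × 0.128 = 0.037888
  Promotions: 0.14 × 0.02 = 0.0028
P(off-hours) = 0.09024 + 0.037888 + 0.0028 = 0.130928 → 0.1309.

0.1309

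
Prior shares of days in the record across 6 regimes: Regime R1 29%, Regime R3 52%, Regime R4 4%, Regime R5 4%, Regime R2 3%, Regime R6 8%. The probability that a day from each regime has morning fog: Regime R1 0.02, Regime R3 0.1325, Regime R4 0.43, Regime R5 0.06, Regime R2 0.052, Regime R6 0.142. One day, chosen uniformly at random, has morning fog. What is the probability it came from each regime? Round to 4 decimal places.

Regime R1 0.0541, Regime R3 0.6426, Regime R4 0.1604, Regime R5 0.0224, Regime R2 0.0145, Regime R6 0.1060

Prior × likelihood for each hypothesis:
  Regime R1: 0.29 × 0.02 = 0.0058
  Regime R3: 0.52 × 0.1325 = 0.0689
  Regime R4: 0.04 × 0.43 = 0.0172
  Regime R5: 0.04 × 0.06 = 0.0024
  Regime R2: 0.03 × 0.052 = 0.00156
  Regime R6: 0.08 × 0.142 = 0.01136
Total = 0.10722.
P(Regime R1 | fog) = 0.0058/0.10722 ≈ 0.0541
P(Regime R3 | fog) = 0.0689/0.10722 ≈ 0.6426
P(Regime R4 | fog) = 0.0172/0.10722 ≈ 0.1604
P(Regime R5 | fog) = 0.0024/0.10722 ≈ 0.0224
P(Regime R2 | fog) = 0.00156/0.10722 ≈ 0.0145
P(Regime R6 | fog) = 0.01136/0.10722 ≈ 0.1060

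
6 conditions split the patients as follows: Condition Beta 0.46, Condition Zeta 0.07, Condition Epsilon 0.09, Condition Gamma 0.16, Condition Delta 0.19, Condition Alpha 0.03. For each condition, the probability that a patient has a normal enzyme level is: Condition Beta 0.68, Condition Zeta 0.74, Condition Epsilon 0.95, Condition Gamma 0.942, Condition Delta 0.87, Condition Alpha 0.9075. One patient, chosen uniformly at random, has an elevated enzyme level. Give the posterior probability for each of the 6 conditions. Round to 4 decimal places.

Condition Beta 0.7123, Condition Zeta 0.0881, Condition Epsilon 0.0218, Condition Gamma 0.0449, Condition Delta 0.1195, Condition Alpha 0.0134

Taking complements, P(elevated | each) = Condition Beta 0.32, Condition Zeta 0.26, Condition Epsilon 0.05, Condition Gamma 0.058, Condition Delta 0.13, Condition Alpha 0.0925.
By Bayes' rule, posterior ∝ prior × likelihood:
  Condition Beta: 0.46 × 0.32 = 0.1472
  Condition Zeta: 0.07 × 0.26 = 0.0182
  Condition Epsilon: 0.09 × 0.05 = 0.0045
  Condition Gamma: 0.16 × 0.058 = 0.00928
  Condition Delta: 0.19 × 0.13 = 0.0247
  Condition Alpha: 0.03 × 0.0925 = 0.002775
Normalizing constant = 0.206655.
P(Condition Beta | elevated) = 0.1472/0.206655 ≈ 0.7123
P(Condition Zeta | elevated) = 0.0182/0.206655 ≈ 0.0881
P(Condition Epsilon | elevated) = 0.0045/0.206655 ≈ 0.0218
P(Condition Gamma | elevated) = 0.00928/0.206655 ≈ 0.0449
P(Condition Delta | elevated) = 0.0247/0.206655 ≈ 0.1195
P(Condition Alpha | elevated) = 0.002775/0.206655 ≈ 0.0134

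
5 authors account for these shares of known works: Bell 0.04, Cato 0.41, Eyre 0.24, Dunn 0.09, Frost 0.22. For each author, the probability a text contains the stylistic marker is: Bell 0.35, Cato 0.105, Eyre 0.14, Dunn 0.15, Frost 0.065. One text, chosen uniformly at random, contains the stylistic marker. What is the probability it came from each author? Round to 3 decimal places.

Bell 0.118, Cato 0.363, Eyre 0.284, Dunn 0.114, Frost 0.121

Compute prior × likelihood for every hypothesis:
  Bell: 0.04 × 0.35 = 0.014
  Cato: 0.41 × 0.105 = 0.04305
  Eyre: 0.24 × 0.14 = 0.0336
  Dunn: 0.09 × 0.15 = 0.0135
  Frost: 0.22 × 0.065 = 0.0143
Sum = 0.11845.
P(Bell | marker) = 0.014/0.11845 ≈ 0.118
P(Cato | marker) = 0.04305/0.11845 ≈ 0.363
P(Eyre | marker) = 0.0336/0.11845 ≈ 0.284
P(Dunn | marker) = 0.0135/0.11845 ≈ 0.114
P(Frost | marker) = 0.0143/0.11845 ≈ 0.121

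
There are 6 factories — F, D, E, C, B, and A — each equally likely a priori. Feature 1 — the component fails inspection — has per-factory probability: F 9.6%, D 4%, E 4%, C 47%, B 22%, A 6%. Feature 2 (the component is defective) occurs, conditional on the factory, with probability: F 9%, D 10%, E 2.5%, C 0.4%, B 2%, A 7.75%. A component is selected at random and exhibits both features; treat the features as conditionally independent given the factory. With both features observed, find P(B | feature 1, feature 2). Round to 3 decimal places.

With a uniform prior (1/6 each), posterior ∝ likelihood:
  F: 0.096 × 0.09 = 0.00864
  D: 0.04 × 0.1 = 0.004
  E: 0.04 × 0.025 = 0.001
  C: 0.47 × 0.004 = 0.00188
  B: 0.22 × 0.02 = 0.0044
  A: 0.06 × 0.0775 = 0.00465
Normalizing constant = 0.02457.
P(B | evidence) = 0.0044 / 0.02457 ≈ 0.179.

0.179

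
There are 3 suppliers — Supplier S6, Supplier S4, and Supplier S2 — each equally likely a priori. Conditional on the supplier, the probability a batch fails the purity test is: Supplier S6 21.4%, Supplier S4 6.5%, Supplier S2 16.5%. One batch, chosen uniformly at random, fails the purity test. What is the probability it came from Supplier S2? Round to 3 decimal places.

0.372

Since the prior is uniform, the posterior is proportional to the likelihood:
  Supplier S6: 0.214
  Supplier S4: 0.065
  Supplier S2: 0.165
Total = 0.444.
P(Supplier S2 | evidence) = 0.165 / 0.444 ≈ 0.372.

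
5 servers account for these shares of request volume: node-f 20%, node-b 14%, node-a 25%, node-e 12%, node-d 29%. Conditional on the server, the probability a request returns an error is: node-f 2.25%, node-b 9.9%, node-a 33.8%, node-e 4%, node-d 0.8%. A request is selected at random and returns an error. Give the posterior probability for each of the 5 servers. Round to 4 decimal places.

node-f 0.0409, node-b 0.1260, node-a 0.7683, node-e 0.0436, node-d 0.0211

Unnormalized posteriors (prior × likelihood):
  node-f: 0.2 × 0.0225 = 0.0045
  node-b: 0.14 × 0.099 = 0.01386
  node-a: 0.25 × 0.338 = 0.0845
  node-e: 0.12 × 0.04 = 0.0048
  node-d: 0.29 × 0.008 = 0.00232
Total = 0.10998.
P(node-f | error) = 0.0045/0.10998 ≈ 0.0409
P(node-b | error) = 0.01386/0.10998 ≈ 0.1260
P(node-a | error) = 0.0845/0.10998 ≈ 0.7683
P(node-e | error) = 0.0048/0.10998 ≈ 0.0436
P(node-d | error) = 0.00232/0.10998 ≈ 0.0211
(Check: 0.0409+0.1260+0.7683+0.0436+0.0211 = 0.9999.)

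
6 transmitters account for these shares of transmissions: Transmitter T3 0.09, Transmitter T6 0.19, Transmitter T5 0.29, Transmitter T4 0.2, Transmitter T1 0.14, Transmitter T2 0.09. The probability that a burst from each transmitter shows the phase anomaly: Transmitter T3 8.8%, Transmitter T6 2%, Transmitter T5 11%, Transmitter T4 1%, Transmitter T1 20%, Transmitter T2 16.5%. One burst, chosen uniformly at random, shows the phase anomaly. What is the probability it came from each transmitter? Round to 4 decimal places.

Transmitter T3 0.0895, Transmitter T6 0.0430, Transmitter T5 0.3606, Transmitter T4 0.0226, Transmitter T1 0.3165, Transmitter T2 0.1679

Unnormalized posteriors (prior × likelihood):
  Transmitter T3: 0.09 × 0.088 = 0.00792
  Transmitter T6: 0.19 × 0.02 = 0.0038
  Transmitter T5: 0.29 × 0.11 = 0.0319
  Transmitter T4: 0.2 × 0.01 = 0.002
  Transmitter T1: 0.14 × 0.2 = 0.028
  Transmitter T2: 0.09 × 0.165 = 0.01485
Sum = 0.08847.
P(Transmitter T3 | anomaly) = 0.00792/0.08847 ≈ 0.0895
P(Transmitter T6 | anomaly) = 0.0038/0.08847 ≈ 0.0430
P(Transmitter T5 | anomaly) = 0.0319/0.08847 ≈ 0.3606
P(Transmitter T4 | anomaly) = 0.002/0.08847 ≈ 0.0226
P(Transmitter T1 | anomaly) = 0.028/0.08847 ≈ 0.3165
P(Transmitter T2 | anomaly) = 0.01485/0.08847 ≈ 0.1679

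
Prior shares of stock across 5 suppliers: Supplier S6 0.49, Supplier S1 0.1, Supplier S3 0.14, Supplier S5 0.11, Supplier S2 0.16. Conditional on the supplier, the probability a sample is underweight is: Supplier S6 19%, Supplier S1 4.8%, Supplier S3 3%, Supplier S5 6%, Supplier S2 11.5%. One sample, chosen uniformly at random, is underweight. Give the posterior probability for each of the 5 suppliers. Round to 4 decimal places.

Supplier S6 0.7325, Supplier S1 0.0378, Supplier S3 0.0330, Supplier S5 0.0519, Supplier S2 0.1448

Compute prior × likelihood for every hypothesis:
  Supplier S6: 0.49 × 0.19 = 0.0931
  Supplier S1: 0.1 × 0.048 = 0.0048
  Supplier S3: 0.14 × 0.03 = 0.0042
  Supplier S5: 0.11 × 0.06 = 0.0066
  Supplier S2: 0.16 × 0.115 = 0.0184
Total = 0.1271.
P(Supplier S6 | underweight) = 0.0931/0.1271 ≈ 0.7325
P(Supplier S1 | underweight) = 0.0048/0.1271 ≈ 0.0378
P(Supplier S3 | underweight) = 0.0042/0.1271 ≈ 0.0330
P(Supplier S5 | underweight) = 0.0066/0.1271 ≈ 0.0519
P(Supplier S2 | underweight) = 0.0184/0.1271 ≈ 0.1448
(Check: 0.7325+0.0378+0.0330+0.0519+0.1448 = 1.0000.)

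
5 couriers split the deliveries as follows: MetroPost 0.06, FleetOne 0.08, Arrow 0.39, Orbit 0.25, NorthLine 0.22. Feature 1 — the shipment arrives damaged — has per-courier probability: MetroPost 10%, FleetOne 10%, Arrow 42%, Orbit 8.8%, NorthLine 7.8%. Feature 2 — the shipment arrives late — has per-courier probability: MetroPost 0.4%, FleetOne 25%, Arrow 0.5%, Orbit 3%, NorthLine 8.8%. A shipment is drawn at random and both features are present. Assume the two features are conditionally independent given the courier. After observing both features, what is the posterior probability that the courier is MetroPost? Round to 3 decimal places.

Prior × likelihood for each hypothesis:
  MetroPost: 0.06 × 0.1 × 0.004 = 0.000024
  FleetOne: 0.08 × 0.1 × 0.25 = 0.002
  Arrow: 0.39 × 0.42 × 0.005 = 0.000819
  Orbit: 0.25 × 0.088 × 0.03 = 0.00066
  NorthLine: 0.22 × 0.078 × 0.088 = 0.00151008
Total = 0.00501308.
P(MetroPost | evidence) = 0.000024 / 0.00501308 ≈ 0.005.

0.005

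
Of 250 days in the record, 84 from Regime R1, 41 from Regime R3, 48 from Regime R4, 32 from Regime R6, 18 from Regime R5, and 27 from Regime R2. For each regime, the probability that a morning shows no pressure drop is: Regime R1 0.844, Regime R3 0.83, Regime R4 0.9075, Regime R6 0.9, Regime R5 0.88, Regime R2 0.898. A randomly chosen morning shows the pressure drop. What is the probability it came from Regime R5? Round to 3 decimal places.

Taking complements, P(drop | each) = Regime R1 0.156, Regime R3 0.17, Regime R4 0.0925, Regime R6 0.1, Regime R5 0.12, Regime R2 0.102.
Prior × likelihood for each hypothesis:
  Regime R1: 0.336 × 0.156 = 0.052416
  Regime R3: 0.164 × 0.17 = 0.02788
  Regime R4: 0.192 × 0.0925 = 0.01776
  Regime R6: 0.128 × 0.1 = 0.0128
  Regime R5: 0.072 × 0.12 = 0.00864
  Regime R2: 0.108 × 0.102 = 0.011016
Sum = 0.130512.
P(Regime R5 | evidence) = 0.00864 / 0.130512 ≈ 0.066.

0.066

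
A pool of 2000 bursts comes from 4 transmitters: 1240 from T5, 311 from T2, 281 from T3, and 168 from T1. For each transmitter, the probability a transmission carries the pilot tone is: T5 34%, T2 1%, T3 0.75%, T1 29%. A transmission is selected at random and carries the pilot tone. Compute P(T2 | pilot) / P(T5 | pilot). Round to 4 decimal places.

0.0074

By Bayes' rule, posterior ∝ prior × likelihood:
  T5: 0.62 × 0.34 = 0.2108
  T2: 0.1555 × 0.01 = 0.001555
  T3: 0.1405 × 0.0075 = 0.00105375
  T1: 0.084 × 0.29 = 0.02436
Sum = 0.23776875.
The ratio is 0.001555 / 0.2108 (the normalizer cancels) = 0.0074.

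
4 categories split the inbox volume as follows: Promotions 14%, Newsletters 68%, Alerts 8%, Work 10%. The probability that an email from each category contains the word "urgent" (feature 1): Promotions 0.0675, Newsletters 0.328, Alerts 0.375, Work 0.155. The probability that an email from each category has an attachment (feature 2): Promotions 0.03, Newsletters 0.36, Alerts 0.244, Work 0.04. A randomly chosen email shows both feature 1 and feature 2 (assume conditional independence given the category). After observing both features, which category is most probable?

Compute prior × likelihood for every hypothesis:
  Promotions: 0.14 × 0.0675 × 0.03 = 0.0002835
  Newsletters: 0.68 × 0.328 × 0.36 = 0.0802944
  Alerts: 0.08 × 0.375 × 0.244 = 0.00732
  Work: 0.1 × 0.155 × 0.04 = 0.00062
Normalizing constant = 0.0885179.
Largest term belongs to Newsletters, so Newsletters is most probable.

Newsletters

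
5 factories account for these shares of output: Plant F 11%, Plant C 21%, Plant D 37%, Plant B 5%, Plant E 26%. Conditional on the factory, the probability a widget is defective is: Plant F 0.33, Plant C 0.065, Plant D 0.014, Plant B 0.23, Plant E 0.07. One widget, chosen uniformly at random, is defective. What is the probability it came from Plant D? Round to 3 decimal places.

0.061

Prior × likelihood for each hypothesis:
  Plant F: 0.11 × 0.33 = 0.0363
  Plant C: 0.21 × 0.065 = 0.01365
  Plant D: 0.37 × 0.014 = 0.00518
  Plant B: 0.05 × 0.23 = 0.0115
  Plant E: 0.26 × 0.07 = 0.0182
Total = 0.08483.
P(Plant D | evidence) = 0.00518 / 0.08483 ≈ 0.061.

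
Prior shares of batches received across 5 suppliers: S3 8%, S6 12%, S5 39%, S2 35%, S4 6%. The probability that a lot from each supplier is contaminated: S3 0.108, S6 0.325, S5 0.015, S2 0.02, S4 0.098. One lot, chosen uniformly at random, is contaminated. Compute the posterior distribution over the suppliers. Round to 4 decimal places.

Unnormalized posteriors (prior × likelihood):
  S3: 0.08 × 0.108 = 0.00864
  S6: 0.12 × 0.325 = 0.039
  S5: 0.39 × 0.015 = 0.00585
  S2: 0.35 × 0.02 = 0.007
  S4: 0.06 × 0.098 = 0.00588
Normalizing constant = 0.06637.
P(S3 | contaminated) = 0.00864/0.06637 ≈ 0.1302
P(S6 | contaminated) = 0.039/0.06637 ≈ 0.5876
P(S5 | contaminated) = 0.00585/0.06637 ≈ 0.0881
P(S2 | contaminated) = 0.007/0.06637 ≈ 0.1055
P(S4 | contaminated) = 0.00588/0.06637 ≈ 0.0886

S3 0.1302, S6 0.5876, S5 0.0881, S2 0.1055, S4 0.0886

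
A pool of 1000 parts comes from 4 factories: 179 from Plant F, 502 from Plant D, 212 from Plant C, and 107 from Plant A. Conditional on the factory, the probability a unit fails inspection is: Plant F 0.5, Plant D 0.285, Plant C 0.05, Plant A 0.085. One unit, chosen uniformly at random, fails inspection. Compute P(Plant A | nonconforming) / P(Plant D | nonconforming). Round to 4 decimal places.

0.0636

Prior × likelihood for each hypothesis:
  Plant F: 0.179 × 0.5 = 0.0895
  Plant D: 0.502 × 0.285 = 0.14307
  Plant C: 0.212 × 0.05 = 0.0106
  Plant A: 0.107 × 0.085 = 0.009095
Normalizing constant = 0.252265.
The ratio is 0.009095 / 0.14307 (the normalizer cancels) = 0.0636.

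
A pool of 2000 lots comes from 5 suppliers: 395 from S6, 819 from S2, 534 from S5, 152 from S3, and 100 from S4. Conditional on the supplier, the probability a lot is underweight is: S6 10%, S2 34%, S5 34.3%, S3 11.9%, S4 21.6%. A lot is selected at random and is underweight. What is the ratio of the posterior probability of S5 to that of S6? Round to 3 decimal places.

Compute prior × likelihood for every hypothesis:
  S6: 0.1975 × 0.1 = 0.01975
  S2: 0.4095 × 0.34 = 0.13923
  S5: 0.267 × 0.343 = 0.091581
  S3: 0.076 × 0.119 = 0.009044
  S4: 0.05 × 0.216 = 0.0108
Total = 0.270405.
The ratio is 0.091581 / 0.01975 (the normalizer cancels) = 4.637.

4.637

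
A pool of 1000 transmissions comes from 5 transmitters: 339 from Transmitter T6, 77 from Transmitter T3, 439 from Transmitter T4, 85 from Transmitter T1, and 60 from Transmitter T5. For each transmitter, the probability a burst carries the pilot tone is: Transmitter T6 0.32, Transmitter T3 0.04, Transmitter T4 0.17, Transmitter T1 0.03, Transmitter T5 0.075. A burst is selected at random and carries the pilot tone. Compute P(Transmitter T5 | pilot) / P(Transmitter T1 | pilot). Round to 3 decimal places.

1.765

Prior × likelihood for each hypothesis:
  Transmitter T6: 0.339 × 0.32 = 0.10848
  Transmitter T3: 0.077 × 0.04 = 0.00308
  Transmitter T4: 0.439 × 0.17 = 0.07463
  Transmitter T1: 0.085 × 0.03 = 0.00255
  Transmitter T5: 0.06 × 0.075 = 0.0045
Normalizing constant = 0.19324.
The ratio is 0.0045 / 0.00255 (the normalizer cancels) = 1.765.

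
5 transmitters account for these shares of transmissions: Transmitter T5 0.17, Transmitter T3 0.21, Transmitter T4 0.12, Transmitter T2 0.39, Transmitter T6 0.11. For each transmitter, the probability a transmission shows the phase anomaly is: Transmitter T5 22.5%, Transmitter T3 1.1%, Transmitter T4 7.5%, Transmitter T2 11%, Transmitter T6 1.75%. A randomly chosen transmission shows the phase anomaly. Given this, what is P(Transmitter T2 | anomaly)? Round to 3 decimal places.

Prior × likelihood for each hypothesis:
  Transmitter T5: 0.17 × 0.225 = 0.03825
  Transmitter T3: 0.21 × 0.011 = 0.00231
  Transmitter T4: 0.12 × 0.075 = 0.009
  Transmitter T2: 0.39 × 0.11 = 0.0429
  Transmitter T6: 0.11 × 0.0175 = 0.001925
Total = 0.094385.
P(Transmitter T2 | evidence) = 0.0429 / 0.094385 ≈ 0.455.

0.455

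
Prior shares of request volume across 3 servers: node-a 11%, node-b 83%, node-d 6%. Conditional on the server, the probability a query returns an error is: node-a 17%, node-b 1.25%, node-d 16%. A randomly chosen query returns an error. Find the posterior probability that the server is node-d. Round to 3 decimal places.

By Bayes' rule, posterior ∝ prior × likelihood:
  node-a: 0.11 × 0.17 = 0.0187
  node-b: 0.83 × 0.0125 = 0.010375
  node-d: 0.06 × 0.16 = 0.0096
Total = 0.038675.
P(node-d | evidence) = 0.0096 / 0.038675 ≈ 0.248.

0.248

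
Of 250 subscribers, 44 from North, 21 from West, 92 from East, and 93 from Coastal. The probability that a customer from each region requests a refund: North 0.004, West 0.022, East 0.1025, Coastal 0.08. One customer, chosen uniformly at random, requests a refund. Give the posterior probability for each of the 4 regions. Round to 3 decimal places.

Compute prior × likelihood for every hypothesis:
  North: 0.176 × 0.004 = 0.000704
  West: 0.084 × 0.022 = 0.001848
  East: 0.368 × 0.1025 = 0.03772
  Coastal: 0.372 × 0.08 = 0.02976
Normalizing constant = 0.070032.
P(North | refund) = 0.000704/0.070032 ≈ 0.010
P(West | refund) = 0.001848/0.070032 ≈ 0.026
P(East | refund) = 0.03772/0.070032 ≈ 0.539
P(Coastal | refund) = 0.02976/0.070032 ≈ 0.425

North 0.010, West 0.026, East 0.539, Coastal 0.425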